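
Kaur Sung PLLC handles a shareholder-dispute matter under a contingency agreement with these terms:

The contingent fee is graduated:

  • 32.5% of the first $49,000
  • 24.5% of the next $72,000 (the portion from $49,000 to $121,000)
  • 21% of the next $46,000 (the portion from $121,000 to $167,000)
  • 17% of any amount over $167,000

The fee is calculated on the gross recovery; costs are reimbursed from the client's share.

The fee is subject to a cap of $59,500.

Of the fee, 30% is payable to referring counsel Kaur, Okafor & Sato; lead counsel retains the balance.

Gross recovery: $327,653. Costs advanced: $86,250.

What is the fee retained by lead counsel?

Fee base is the gross recovery, $327,653; costs are reimbursed separately.
First $49,000 at 32.5% = $15,925.00
Next $72,000 at 24.5% = $17,640.00
Next $46,000 at 21% = $9,660.00
Remaining $160,653 at 17% = $27,311.01
Fee: $15,925.00 + $17,640.00 + $9,660.00 + $27,311.01 = $70,536.01
$70,536.01 exceeds the $59,500 cap, so the fee is capped at $59,500.00.
Referral share: 30% of $59,500.00 = $17,850.00; lead counsel retains $59,500.00 − $17,850.00 = $41,650.00.

$41,650.00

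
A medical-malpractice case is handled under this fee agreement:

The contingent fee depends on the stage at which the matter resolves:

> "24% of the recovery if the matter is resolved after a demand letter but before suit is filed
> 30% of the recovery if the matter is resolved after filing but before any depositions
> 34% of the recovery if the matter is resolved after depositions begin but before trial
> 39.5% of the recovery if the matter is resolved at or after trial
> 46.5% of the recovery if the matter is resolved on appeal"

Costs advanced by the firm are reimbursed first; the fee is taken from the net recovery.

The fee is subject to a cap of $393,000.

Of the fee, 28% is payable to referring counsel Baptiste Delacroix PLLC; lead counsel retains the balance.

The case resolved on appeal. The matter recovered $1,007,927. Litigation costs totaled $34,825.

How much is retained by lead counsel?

$282,960.00

Fee base (net of costs): $1,007,927 − $34,825 = $973,102
The matter resolved on appeal, so the 46.5% rate applies.
$973,102 × 46.5% = $452,492.43
$452,492.43 exceeds the $393,000 cap, so the fee is capped at $393,000.00.
Referral share: 28% of $393,000.00 = $110,040.00; lead counsel retains $393,000.00 − $110,040.00 = $282,960.00.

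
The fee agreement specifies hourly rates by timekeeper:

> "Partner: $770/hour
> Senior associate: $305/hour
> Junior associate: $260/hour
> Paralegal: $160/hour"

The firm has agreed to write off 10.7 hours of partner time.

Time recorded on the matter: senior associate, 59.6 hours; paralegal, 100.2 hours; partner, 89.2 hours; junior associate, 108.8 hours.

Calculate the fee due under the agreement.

Partner: 89.2 × $770 = $68,684.00
Senior associate: 59.6 × $305 = $18,178.00
Junior associate: 108.8 × $260 = $28,288.00
Paralegal: 100.2 × $160 = $16,032.00
Subtotal: $131,182.00
Write-off: 10.7 × $770 = $8,239.00
Total: $131,182.00 − $8,239.00 = $122,943.00

$122,943.00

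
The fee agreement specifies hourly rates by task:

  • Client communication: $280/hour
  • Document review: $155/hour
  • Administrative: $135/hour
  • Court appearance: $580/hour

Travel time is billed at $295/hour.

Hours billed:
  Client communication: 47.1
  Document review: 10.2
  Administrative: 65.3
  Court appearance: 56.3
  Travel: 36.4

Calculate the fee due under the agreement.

$66,976.50

Client communication: 47.1 × $280 = $13,188.00
Document review: 10.2 × $155 = $1,581.00
Administrative: 65.3 × $135 = $8,815.50
Court appearance: 56.3 × $580 = $32,654.00
Subtotal: $13,188.00 + $1,581.00 + $8,815.50 + $32,654.00 = $56,238.50
Travel: 36.4 × $295 = $10,738.00
Total: $56,238.50 + $10,738.00 = $66,976.50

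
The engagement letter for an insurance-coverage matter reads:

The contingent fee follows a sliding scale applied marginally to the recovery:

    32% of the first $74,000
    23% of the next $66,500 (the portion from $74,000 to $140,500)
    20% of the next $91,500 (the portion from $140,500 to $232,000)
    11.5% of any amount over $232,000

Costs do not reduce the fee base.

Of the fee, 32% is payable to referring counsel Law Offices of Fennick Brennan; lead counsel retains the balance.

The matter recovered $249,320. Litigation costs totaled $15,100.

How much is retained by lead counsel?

$40,301.42

Fee base is the gross recovery, $249,320; costs are reimbursed separately.
First $74,000 at 32% = $23,680.00
Next $66,500 at 23% = $15,295.00
Next $91,500 at 20% = $18,300.00
Remaining $17,320 at 11.5% = $1,991.80
Fee: $23,680.00 + $15,295.00 + $18,300.00 + $1,991.80 = $59,266.80
Referral share: 32% of $59,266.80 = $18,965.38; lead counsel retains $59,266.80 − $18,965.38 = $40,301.42.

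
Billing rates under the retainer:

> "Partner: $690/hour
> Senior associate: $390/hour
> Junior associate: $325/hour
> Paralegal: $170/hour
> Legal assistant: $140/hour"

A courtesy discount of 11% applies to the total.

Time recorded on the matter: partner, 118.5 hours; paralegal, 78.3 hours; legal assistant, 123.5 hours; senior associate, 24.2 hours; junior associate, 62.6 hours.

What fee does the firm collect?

$126,512.61

Partner: 118.5 × $690 = $81,765.00
Senior associate: 24.2 × $390 = $9,438.00
Junior associate: 62.6 × $325 = $20,345.00
Paralegal: 78.3 × $170 = $13,311.00
Legal assistant: 123.5 × $140 = $17,290.00
Subtotal: $142,149.00
Less 11% discount: −$15,636.39
Total: $142,149.00 − $15,636.39 = $126,512.61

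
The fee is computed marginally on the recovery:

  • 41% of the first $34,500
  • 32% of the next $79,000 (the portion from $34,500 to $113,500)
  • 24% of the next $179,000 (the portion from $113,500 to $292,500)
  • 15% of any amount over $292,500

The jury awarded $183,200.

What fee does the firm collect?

First $34,500 at 41% = $14,145.00
Next $79,000 at 32% = $25,280.00
Remaining $69,700 at 24% = $16,728.00
Fee: $14,145.00 + $25,280.00 + $16,728.00 = $56,153.00

$56,153.00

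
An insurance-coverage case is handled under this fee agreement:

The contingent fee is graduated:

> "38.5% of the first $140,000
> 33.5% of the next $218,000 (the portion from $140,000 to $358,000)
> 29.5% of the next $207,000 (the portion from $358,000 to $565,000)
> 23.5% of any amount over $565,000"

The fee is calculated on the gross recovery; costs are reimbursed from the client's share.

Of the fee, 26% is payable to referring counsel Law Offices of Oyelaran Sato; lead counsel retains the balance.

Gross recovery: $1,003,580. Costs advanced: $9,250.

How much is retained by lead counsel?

Fee base is the gross recovery, $1,003,580; costs are reimbursed separately.
First $140,000 at 38.5% = $53,900.00
Next $218,000 at 33.5% = $73,030.00
Next $207,000 at 29.5% = $61,065.00
Remaining $438,580 at 23.5% = $103,066.30
Fee: $53,900.00 + $73,030.00 + $61,065.00 + $103,066.30 = $291,061.30
Referral share: 26% of $291,061.30 = $75,675.94; lead counsel retains $291,061.30 − $75,675.94 = $215,385.36.

$215,385.36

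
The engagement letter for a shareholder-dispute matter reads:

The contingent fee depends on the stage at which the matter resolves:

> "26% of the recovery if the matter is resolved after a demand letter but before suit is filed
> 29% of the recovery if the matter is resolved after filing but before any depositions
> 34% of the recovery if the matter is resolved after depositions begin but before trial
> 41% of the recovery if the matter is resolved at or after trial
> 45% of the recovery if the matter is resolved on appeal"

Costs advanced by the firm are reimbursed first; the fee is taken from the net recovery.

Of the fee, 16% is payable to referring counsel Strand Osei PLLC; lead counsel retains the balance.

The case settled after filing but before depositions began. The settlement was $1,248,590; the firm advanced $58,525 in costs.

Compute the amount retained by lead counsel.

$289,899.83

Fee base (net of costs): $1,248,590 − $58,525 = $1,190,065
The matter settled after filing but before depositions began, so the 29% rate applies.
$1,190,065 × 29% = $345,118.85
Referral share: 16% of $345,118.85 = $55,219.02; lead counsel retains $345,118.85 − $55,219.02 = $289,899.83.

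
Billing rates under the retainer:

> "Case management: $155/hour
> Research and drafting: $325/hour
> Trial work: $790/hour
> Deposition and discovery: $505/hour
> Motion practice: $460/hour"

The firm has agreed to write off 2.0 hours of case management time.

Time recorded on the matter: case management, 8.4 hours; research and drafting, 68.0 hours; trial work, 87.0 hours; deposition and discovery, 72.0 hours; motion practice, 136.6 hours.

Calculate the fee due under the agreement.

$191,018.00

Case management: 8.4 × $155 = $1,302.00
Research and drafting: 68.0 × $325 = $22,100.00
Trial work: 87.0 × $790 = $68,730.00
Deposition and discovery: 72.0 × $505 = $36,360.00
Motion practice: 136.6 × $460 = $62,836.00
Subtotal: $191,328.00
Write-off: 2.0 × $155 = $310.00
Total: $191,328.00 − $310.00 = $191,018.00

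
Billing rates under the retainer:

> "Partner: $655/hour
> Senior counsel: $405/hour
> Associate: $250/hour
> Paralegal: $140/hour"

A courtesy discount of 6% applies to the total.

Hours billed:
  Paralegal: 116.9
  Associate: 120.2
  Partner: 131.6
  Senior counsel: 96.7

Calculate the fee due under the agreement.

Partner: 131.6 × $655 = $86,198.00
Senior counsel: 96.7 × $405 = $39,163.50
Associate: 120.2 × $250 = $30,050.00
Paralegal: 116.9 × $140 = $16,366.00
Subtotal: $171,777.50
Less 6% discount: −$10,306.65
Total: $171,777.50 − $10,306.65 = $161,470.85

$161,470.85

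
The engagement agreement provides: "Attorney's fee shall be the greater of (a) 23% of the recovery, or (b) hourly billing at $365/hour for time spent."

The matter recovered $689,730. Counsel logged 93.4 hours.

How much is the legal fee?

(a) 23% of $689,730 = $158,637.90
(b) 93.4 × $365 = $34,091.00
The greater is (a): $158,637.90.

$158,637.90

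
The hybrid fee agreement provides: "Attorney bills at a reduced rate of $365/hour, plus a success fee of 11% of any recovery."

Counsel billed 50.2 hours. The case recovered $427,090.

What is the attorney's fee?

Hourly: 50.2 × $365 = $18,323.00
Success fee: 11% of $427,090 = $46,979.90
Total: $18,323.00 + $46,979.90 = $65,302.90

$65,302.90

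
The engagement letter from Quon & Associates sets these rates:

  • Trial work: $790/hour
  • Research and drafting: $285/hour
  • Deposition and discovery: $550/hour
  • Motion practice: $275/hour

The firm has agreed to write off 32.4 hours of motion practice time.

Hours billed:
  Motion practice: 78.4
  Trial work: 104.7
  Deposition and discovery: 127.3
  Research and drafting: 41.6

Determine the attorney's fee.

$177,234.00

Trial work: 104.7 × $790 = $82,713.00
Research and drafting: 41.6 × $285 = $11,856.00
Deposition and discovery: 127.3 × $550 = $70,015.00
Motion practice: 78.4 × $275 = $21,560.00
Subtotal: $186,144.00
Write-off: 32.4 × $275 = $8,910.00
Total: $186,144.00 − $8,910.00 = $177,234.00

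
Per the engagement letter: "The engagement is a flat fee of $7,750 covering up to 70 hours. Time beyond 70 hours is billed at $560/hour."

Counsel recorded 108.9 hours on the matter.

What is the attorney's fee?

$29,534.00

Flat fee: $7,750.00
Excess hours: 108.9 − 70 = 38.9
Overrun: 38.9 × $560 = $21,784.00
Total: $7,750.00 + $21,784.00 = $29,534.00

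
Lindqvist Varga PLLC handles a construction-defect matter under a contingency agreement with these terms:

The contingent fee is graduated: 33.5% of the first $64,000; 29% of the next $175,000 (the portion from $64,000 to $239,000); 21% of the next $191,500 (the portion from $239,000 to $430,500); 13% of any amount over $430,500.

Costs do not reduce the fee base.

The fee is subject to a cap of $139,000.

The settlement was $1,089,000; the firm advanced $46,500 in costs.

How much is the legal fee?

$139,000.00

Fee base is the gross recovery, $1,089,000; costs are reimbursed separately.
First $64,000 at 33.5% = $21,440.00
Next $175,000 at 29% = $50,750.00
Next $191,500 at 21% = $40,215.00
Remaining $658,500 at 13% = $85,605.00
Fee: $21,440.00 + $50,750.00 + $40,215.00 + $85,605.00 = $198,010.00
$198,010.00 exceeds the $139,000 cap, so the fee is capped at $139,000.00.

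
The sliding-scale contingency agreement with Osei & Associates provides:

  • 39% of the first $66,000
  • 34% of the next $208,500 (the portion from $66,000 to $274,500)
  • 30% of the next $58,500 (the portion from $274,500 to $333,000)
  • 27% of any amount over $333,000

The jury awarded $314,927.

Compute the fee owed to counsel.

$108,758.10

First $66,000 at 39% = $25,740.00
Next $208,500 at 34% = $70,890.00
Remaining $40,427 at 30% = $12,128.10
Fee: $25,740.00 + $70,890.00 + $12,128.10 = $108,758.10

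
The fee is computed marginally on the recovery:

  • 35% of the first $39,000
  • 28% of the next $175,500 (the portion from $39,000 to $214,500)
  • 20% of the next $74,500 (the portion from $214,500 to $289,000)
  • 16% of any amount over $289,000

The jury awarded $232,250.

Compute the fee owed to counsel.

First $39,000 at 35% = $13,650.00
Next $175,500 at 28% = $49,140.00
Remaining $17,750 at 20% = $3,550.00
Fee: $13,650.00 + $49,140.00 + $3,550.00 = $66,340.00

$66,340.00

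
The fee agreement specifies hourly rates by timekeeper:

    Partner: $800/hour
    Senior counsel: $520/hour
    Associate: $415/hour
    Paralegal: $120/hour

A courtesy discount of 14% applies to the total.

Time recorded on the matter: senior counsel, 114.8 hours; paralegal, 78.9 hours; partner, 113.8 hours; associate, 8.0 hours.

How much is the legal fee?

Partner: 113.8 × $800 = $91,040.00
Senior counsel: 114.8 × $520 = $59,696.00
Associate: 8.0 × $415 = $3,320.00
Paralegal: 78.9 × $120 = $9,468.00
Subtotal: $163,524.00
Less 14% discount: −$22,893.36
Total: $163,524.00 − $22,893.36 = $140,630.64

$140,630.64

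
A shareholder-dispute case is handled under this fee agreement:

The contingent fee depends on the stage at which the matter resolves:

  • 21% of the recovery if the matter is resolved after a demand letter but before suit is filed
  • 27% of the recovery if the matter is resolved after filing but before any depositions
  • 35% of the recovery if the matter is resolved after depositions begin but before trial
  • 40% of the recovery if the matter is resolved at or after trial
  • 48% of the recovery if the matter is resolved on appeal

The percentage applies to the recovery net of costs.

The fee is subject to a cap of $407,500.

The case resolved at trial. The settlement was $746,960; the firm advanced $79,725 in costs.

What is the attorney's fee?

$266,894.00

Fee base (net of costs): $746,960 − $79,725 = $667,235
The matter resolved at trial, so the 40% rate applies.
$667,235 × 40% = $266,894.00
$266,894.00 is under the $407,500 cap.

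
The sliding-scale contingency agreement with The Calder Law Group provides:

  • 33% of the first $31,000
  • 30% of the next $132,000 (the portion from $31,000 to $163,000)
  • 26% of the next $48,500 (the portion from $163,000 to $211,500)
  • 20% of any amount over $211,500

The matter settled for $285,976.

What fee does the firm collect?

First $31,000 at 33% = $10,230.00
Next $132,000 at 30% = $39,600.00
Next $48,500 at 26% = $12,610.00
Remaining $74,476 at 20% = $14,895.20
Fee: $10,230.00 + $39,600.00 + $12,610.00 + $14,895.20 = $77,335.20

$77,335.20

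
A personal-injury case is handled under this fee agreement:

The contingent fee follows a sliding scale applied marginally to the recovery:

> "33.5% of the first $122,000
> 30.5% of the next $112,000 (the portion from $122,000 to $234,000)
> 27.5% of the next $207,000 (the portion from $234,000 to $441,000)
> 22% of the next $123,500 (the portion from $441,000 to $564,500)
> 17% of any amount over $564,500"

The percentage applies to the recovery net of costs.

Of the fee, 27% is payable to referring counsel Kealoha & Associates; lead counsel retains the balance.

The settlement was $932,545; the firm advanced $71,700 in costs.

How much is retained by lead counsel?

Fee base (net of costs): $932,545 − $71,700 = $860,845
First $122,000 at 33.5% = $40,870.00
Next $112,000 at 30.5% = $34,160.00
Next $207,000 at 27.5% = $56,925.00
Next $123,500 at 22% = $27,170.00
Remaining $296,345 at 17% = $50,378.65
Fee: $40,870.00 + $34,160.00 + $56,925.00 + $27,170.00 + $50,378.65 = $209,503.65
Referral share: 27% of $209,503.65 = $56,565.99; lead counsel retains $209,503.65 − $56,565.99 = $152,937.66.

$152,937.66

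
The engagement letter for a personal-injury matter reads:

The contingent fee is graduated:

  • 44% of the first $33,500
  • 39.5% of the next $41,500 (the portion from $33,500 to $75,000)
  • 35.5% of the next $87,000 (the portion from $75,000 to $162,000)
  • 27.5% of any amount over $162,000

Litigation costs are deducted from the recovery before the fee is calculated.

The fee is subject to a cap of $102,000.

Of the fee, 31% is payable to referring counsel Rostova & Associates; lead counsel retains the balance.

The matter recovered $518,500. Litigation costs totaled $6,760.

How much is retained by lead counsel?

$70,380.00

Fee base (net of costs): $518,500 − $6,760 = $511,740
First $33,500 at 44% = $14,740.00
Next $41,500 at 39.5% = $16,392.50
Next $87,000 at 35.5% = $30,885.00
Remaining $349,740 at 27.5% = $96,178.50
Fee: $14,740.00 + $16,392.50 + $30,885.00 + $96,178.50 = $158,196.00
$158,196.00 exceeds the $102,000 cap, so the fee is capped at $102,000.00.
Referral share: 31% of $102,000.00 = $31,620.00; lead counsel retains $102,000.00 − $31,620.00 = $70,380.00.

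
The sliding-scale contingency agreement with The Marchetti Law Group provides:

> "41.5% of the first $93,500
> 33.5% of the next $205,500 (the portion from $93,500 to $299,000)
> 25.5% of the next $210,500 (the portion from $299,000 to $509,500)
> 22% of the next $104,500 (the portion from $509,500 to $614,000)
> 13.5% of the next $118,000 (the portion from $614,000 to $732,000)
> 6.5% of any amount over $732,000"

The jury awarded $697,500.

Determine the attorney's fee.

First $93,500 at 41.5% = $38,802.50
Next $205,500 at 33.5% = $68,842.50
Next $210,500 at 25.5% = $53,677.50
Next $104,500 at 22% = $22,990.00
Remaining $83,500 at 13.5% = $11,272.50
Fee: $38,802.50 + $68,842.50 + $53,677.50 + $22,990.00 + $11,272.50 = $195,585.00

$195,585.00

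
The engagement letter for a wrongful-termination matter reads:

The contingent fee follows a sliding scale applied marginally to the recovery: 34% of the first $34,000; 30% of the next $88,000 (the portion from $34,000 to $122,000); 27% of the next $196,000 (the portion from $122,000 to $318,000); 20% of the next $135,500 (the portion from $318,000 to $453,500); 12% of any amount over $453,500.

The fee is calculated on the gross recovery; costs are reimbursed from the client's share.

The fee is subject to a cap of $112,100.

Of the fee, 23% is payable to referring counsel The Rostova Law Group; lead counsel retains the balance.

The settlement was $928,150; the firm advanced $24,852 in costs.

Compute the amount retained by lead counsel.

Fee base is the gross recovery, $928,150; costs are reimbursed separately.
First $34,000 at 34% = $11,560.00
Next $88,000 at 30% = $26,400.00
Next $196,000 at 27% = $52,920.00
Next $135,500 at 20% = $27,100.00
Remaining $474,650 at 12% = $56,958.00
Fee: $11,560.00 + $26,400.00 + $52,920.00 + $27,100.00 + $56,958.00 = $174,938.00
$174,938.00 exceeds the $112,100 cap, so the fee is capped at $112,100.00.
Referral share: 23% of $112,100.00 = $25,783.00; lead counsel retains $112,100.00 − $25,783.00 = $86,317.00.

$86,317.00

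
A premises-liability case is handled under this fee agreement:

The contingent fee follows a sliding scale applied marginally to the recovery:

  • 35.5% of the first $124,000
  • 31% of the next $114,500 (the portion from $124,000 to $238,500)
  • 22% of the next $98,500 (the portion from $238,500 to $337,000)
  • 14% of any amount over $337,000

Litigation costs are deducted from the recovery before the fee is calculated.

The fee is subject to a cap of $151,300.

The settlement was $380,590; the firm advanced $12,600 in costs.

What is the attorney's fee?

Fee base (net of costs): $380,590 − $12,600 = $367,990
First $124,000 at 35.5% = $44,020.00
Next $114,500 at 31% = $35,495.00
Next $98,500 at 22% = $21,670.00
Remaining $30,990 at 14% = $4,338.60
Fee: $44,020.00 + $35,495.00 + $21,670.00 + $4,338.60 = $105,523.60
$105,523.60 is under the $151,300 cap.

$105,523.60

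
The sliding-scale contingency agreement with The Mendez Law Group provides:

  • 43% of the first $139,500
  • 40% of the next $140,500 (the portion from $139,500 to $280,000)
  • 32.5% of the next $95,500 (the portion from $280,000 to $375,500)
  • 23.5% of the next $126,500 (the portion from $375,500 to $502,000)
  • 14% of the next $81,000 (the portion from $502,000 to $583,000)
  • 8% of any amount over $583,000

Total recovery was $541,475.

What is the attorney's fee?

$182,476.50

First $139,500 at 43% = $59,985.00
Next $140,500 at 40% = $56,200.00
Next $95,500 at 32.5% = $31,037.50
Next $126,500 at 23.5% = $29,727.50
Remaining $39,475 at 14% = $5,526.50
Fee: $59,985.00 + $56,200.00 + $31,037.50 + $29,727.50 + $5,526.50 = $182,476.50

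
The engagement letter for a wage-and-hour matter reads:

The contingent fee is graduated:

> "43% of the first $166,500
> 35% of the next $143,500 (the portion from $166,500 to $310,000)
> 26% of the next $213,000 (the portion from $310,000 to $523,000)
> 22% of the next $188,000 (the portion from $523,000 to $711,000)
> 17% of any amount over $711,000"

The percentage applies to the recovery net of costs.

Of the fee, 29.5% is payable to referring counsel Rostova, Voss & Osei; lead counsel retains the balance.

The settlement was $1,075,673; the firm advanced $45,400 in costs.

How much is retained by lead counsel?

$192,349.67

Fee base (net of costs): $1,075,673 − $45,400 = $1,030,273
First $166,500 at 43% = $71,595.00
Next $143,500 at 35% = $50,225.00
Next $213,000 at 26% = $55,380.00
Next $188,000 at 22% = $41,360.00
Remaining $319,273 at 17% = $54,276.41
Fee: $71,595.00 + $50,225.00 + $55,380.00 + $41,360.00 + $54,276.41 = $272,836.41
Referral share: 29.5% of $272,836.41 = $80,486.74; lead counsel retains $272,836.41 − $80,486.74 = $192,349.67.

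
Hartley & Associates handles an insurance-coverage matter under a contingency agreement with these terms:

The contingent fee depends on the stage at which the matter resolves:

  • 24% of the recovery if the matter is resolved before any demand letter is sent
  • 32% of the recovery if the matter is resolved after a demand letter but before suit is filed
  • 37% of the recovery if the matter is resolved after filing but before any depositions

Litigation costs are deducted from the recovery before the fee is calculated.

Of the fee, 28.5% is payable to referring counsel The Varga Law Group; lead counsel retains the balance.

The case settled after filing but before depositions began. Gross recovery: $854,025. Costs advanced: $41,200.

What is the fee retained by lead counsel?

Fee base (net of costs): $854,025 − $41,200 = $812,825
The matter settled after filing but before depositions began, so the 37% rate applies.
$812,825 × 37% = $300,745.25
Referral share: 28.5% of $300,745.25 = $85,712.40; lead counsel retains $300,745.25 − $85,712.40 = $215,032.85.

$215,032.85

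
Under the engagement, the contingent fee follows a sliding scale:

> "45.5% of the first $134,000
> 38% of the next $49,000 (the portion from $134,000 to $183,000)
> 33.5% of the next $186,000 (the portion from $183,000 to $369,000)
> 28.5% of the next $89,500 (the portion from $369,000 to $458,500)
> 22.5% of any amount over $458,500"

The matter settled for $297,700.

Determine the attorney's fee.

$118,014.50

First $134,000 at 45.5% = $60,970.00
Next $49,000 at 38% = $18,620.00
Remaining $114,700 at 33.5% = $38,424.50
Fee: $60,970.00 + $18,620.00 + $38,424.50 = $118,014.50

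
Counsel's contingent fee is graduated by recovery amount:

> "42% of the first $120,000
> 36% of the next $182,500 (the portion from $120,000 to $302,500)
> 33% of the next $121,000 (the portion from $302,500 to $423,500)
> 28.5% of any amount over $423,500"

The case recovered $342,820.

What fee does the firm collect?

$129,405.60

First $120,000 at 42% = $50,400.00
Next $182,500 at 36% = $65,700.00
Remaining $40,320 at 33% = $13,305.60
Fee: $50,400.00 + $65,700.00 + $13,305.60 = $129,405.60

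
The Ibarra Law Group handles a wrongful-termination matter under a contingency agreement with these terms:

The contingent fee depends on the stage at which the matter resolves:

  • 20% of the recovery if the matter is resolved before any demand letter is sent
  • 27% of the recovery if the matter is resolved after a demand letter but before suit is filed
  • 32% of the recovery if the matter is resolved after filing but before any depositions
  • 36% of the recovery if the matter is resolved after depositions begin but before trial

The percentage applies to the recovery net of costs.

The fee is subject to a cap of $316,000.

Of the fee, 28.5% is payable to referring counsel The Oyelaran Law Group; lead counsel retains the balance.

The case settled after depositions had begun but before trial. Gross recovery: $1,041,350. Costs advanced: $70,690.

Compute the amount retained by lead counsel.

Fee base (net of costs): $1,041,350 − $70,690 = $970,660
The matter settled after depositions had begun but before trial, so the 36% rate applies.
$970,660 × 36% = $349,437.60
$349,437.60 exceeds the $316,000 cap, so the fee is capped at $316,000.00.
Referral share: 28.5% of $316,000.00 = $90,060.00; lead counsel retains $316,000.00 − $90,060.00 = $225,940.00.

$225,940.00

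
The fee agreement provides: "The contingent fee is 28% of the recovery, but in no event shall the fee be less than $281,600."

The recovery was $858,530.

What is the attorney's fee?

28% of $858,530 = $240,388.40
That is below the $281,600 minimum, so the minimum applies.

$281,600.00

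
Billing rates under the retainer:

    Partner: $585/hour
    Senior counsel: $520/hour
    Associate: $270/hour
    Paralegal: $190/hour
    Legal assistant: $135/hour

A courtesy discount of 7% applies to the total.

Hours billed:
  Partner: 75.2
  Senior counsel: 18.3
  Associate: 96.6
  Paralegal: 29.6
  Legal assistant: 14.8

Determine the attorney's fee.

$81,107.16

Partner: 75.2 × $585 = $43,992.00
Senior counsel: 18.3 × $520 = $9,516.00
Associate: 96.6 × $270 = $26,082.00
Paralegal: 29.6 × $190 = $5,624.00
Legal assistant: 14.8 × $135 = $1,998.00
Subtotal: $87,212.00
Less 7% discount: −$6,104.84
Total: $87,212.00 − $6,104.84 = $81,107.16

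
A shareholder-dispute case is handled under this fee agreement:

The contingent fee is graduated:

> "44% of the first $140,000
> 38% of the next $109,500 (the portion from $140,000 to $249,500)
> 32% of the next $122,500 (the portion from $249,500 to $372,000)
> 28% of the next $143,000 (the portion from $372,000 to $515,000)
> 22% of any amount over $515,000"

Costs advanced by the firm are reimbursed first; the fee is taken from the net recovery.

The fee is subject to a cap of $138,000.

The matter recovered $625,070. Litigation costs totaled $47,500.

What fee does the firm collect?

Fee base (net of costs): $625,070 − $47,500 = $577,570
First $140,000 at 44% = $61,600.00
Next $109,500 at 38% = $41,610.00
Next $122,500 at 32% = $39,200.00
Next $143,000 at 28% = $40,040.00
Remaining $62,570 at 22% = $13,765.40
Fee: $61,600.00 + $41,610.00 + $39,200.00 + $40,040.00 + $13,765.40 = $196,215.40
$196,215.40 exceeds the $138,000 cap, so the fee is capped at $138,000.00.

$138,000.00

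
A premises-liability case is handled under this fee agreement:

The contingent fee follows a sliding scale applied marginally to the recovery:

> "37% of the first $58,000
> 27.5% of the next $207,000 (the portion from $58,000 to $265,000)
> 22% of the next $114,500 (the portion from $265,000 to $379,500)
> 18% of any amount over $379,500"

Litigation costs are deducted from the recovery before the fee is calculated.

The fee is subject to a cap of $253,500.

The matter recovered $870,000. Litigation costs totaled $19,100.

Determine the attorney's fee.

Fee base (net of costs): $870,000 − $19,100 = $850,900
First $58,000 at 37% = $21,460.00
Next $207,000 at 27.5% = $56,925.00
Next $114,500 at 22% = $25,190.00
Remaining $471,400 at 18% = $84,852.00
Fee: $21,460.00 + $56,925.00 + $25,190.00 + $84,852.00 = $188,427.00
$188,427.00 is under the $253,500 cap.

$188,427.00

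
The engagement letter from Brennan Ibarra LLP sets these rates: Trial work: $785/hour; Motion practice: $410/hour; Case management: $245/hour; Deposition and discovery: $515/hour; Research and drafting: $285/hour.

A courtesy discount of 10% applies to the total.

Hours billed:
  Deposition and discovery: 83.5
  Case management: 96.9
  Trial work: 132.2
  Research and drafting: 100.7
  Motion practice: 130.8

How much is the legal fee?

Trial work: 132.2 × $785 = $103,777.00
Motion practice: 130.8 × $410 = $53,628.00
Case management: 96.9 × $245 = $23,740.50
Deposition and discovery: 83.5 × $515 = $43,002.50
Research and drafting: 100.7 × $285 = $28,699.50
Subtotal: $252,847.50
Less 10% discount: −$25,284.75
Total: $252,847.50 − $25,284.75 = $227,562.75

$227,562.75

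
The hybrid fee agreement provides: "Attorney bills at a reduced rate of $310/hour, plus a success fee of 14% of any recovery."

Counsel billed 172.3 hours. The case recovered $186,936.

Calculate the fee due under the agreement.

Hourly: 172.3 × $310 = $53,413.00
Success fee: 14% of $186,936 = $26,171.04
Total: $53,413.00 + $26,171.04 = $79,584.04

$79,584.04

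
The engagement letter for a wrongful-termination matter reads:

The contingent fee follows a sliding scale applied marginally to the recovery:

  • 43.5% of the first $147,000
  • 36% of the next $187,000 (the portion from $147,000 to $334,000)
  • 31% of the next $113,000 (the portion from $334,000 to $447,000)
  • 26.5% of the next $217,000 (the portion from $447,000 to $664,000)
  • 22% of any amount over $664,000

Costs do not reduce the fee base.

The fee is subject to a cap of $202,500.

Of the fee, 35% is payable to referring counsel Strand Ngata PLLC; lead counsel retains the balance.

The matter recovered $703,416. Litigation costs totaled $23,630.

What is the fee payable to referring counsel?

$70,875.00

Fee base is the gross recovery, $703,416; costs are reimbursed separately.
First $147,000 at 43.5% = $63,945.00
Next $187,000 at 36% = $67,320.00
Next $113,000 at 31% = $35,030.00
Next $217,000 at 26.5% = $57,505.00
Remaining $39,416 at 22% = $8,671.52
Fee: $63,945.00 + $67,320.00 + $35,030.00 + $57,505.00 + $8,671.52 = $232,471.52
$232,471.52 exceeds the $202,500 cap, so the fee is capped at $202,500.00.
Referral share: 35% of $202,500.00 = $70,875.00; lead counsel retains $202,500.00 − $70,875.00 = $131,625.00.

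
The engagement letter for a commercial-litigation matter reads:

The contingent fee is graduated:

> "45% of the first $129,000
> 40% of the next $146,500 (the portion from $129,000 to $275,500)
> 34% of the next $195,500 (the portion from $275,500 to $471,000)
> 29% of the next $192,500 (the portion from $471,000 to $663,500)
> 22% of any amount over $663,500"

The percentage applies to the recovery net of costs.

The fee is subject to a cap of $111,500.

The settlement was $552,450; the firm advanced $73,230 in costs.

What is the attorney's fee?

Fee base (net of costs): $552,450 − $73,230 = $479,220
First $129,000 at 45% = $58,050.00
Next $146,500 at 40% = $58,600.00
Next $195,500 at 34% = $66,470.00
Remaining $8,220 at 29% = $2,383.80
Fee: $58,050.00 + $58,600.00 + $66,470.00 + $2,383.80 = $185,503.80
$185,503.80 exceeds the $111,500 cap, so the fee is capped at $111,500.00.

$111,500.00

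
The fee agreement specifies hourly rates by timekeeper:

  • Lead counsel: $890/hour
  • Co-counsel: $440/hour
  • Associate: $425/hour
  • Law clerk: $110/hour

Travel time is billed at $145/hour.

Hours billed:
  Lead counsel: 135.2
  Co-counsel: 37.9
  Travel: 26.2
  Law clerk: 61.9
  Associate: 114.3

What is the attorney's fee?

Lead counsel: 135.2 × $890 = $120,328.00
Co-counsel: 37.9 × $440 = $16,676.00
Associate: 114.3 × $425 = $48,577.50
Law clerk: 61.9 × $110 = $6,809.00
Subtotal: $120,328.00 + $16,676.00 + $48,577.50 + $6,809.00 = $192,390.50
Travel: 26.2 × $145 = $3,799.00
Total: $192,390.50 + $3,799.00 = $196,189.50

$196,189.50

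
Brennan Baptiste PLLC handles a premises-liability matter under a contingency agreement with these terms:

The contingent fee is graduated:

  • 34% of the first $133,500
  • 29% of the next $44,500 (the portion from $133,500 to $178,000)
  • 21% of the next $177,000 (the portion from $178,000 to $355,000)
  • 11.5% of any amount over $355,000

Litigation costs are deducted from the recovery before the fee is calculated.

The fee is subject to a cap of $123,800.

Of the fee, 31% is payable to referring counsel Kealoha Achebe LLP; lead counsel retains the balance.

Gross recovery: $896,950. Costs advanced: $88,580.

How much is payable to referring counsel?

Fee base (net of costs): $896,950 − $88,580 = $808,370
First $133,500 at 34% = $45,390.00
Next $44,500 at 29% = $12,905.00
Next $177,000 at 21% = $37,170.00
Remaining $453,370 at 11.5% = $52,137.55
Fee: $45,390.00 + $12,905.00 + $37,170.00 + $52,137.55 = $147,602.55
$147,602.55 exceeds the $123,800 cap, so the fee is capped at $123,800.00.
Referral share: 31% of $123,800.00 = $38,378.00; lead counsel retains $123,800.00 − $38,378.00 = $85,422.00.

$38,378.00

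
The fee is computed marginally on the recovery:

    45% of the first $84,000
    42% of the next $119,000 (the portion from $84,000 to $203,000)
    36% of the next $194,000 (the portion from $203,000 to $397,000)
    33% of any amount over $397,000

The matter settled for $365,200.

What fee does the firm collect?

$146,172.00

First $84,000 at 45% = $37,800.00
Next $119,000 at 42% = $49,980.00
Remaining $162,200 at 36% = $58,392.00
Fee: $37,800.00 + $49,980.00 + $58,392.00 = $146,172.00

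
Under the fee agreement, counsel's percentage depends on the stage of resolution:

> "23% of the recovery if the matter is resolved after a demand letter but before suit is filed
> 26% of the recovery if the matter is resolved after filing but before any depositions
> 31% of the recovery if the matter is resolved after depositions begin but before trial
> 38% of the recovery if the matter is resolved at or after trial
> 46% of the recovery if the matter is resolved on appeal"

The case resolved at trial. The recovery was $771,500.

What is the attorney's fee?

$293,170.00

The matter resolved at trial, so the 38% rate applies.
$771,500 × 38% = $293,170.00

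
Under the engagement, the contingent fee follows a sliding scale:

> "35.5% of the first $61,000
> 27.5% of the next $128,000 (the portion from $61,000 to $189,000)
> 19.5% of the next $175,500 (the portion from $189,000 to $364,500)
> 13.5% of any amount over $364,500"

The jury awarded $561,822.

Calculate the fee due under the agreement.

$117,715.97

First $61,000 at 35.5% = $21,655.00
Next $128,000 at 27.5% = $35,200.00
Next $175,500 at 19.5% = $34,222.50
Remaining $197,322 at 13.5% = $26,638.47
Fee: $21,655.00 + $35,200.00 + $34,222.50 + $26,638.47 = $117,715.97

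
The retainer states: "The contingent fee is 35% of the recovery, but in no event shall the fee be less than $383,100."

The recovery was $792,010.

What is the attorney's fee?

35% of $792,010 = $277,203.50
That is below the $383,100 minimum, so the minimum applies.

$383,100.00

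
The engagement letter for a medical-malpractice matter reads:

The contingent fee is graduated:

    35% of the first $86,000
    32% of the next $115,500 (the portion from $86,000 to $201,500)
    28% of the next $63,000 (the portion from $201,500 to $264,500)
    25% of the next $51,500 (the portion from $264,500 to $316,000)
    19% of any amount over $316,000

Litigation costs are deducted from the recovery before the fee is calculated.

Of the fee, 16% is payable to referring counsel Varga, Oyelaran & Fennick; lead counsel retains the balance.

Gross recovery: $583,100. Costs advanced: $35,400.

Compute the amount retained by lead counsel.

Fee base (net of costs): $583,100 − $35,400 = $547,700
First $86,000 at 35% = $30,100.00
Next $115,500 at 32% = $36,960.00
Next $63,000 at 28% = $17,640.00
Next $51,500 at 25% = $12,875.00
Remaining $231,700 at 19% = $44,023.00
Fee: $30,100.00 + $36,960.00 + $17,640.00 + $12,875.00 + $44,023.00 = $141,598.00
Referral share: 16% of $141,598.00 = $22,655.68; lead counsel retains $141,598.00 − $22,655.68 = $118,942.32.

$118,942.32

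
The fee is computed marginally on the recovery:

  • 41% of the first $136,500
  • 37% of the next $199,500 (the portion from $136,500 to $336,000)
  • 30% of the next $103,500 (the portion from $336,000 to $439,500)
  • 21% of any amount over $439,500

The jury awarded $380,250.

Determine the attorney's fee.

$143,055.00

First $136,500 at 41% = $55,965.00
Next $199,500 at 37% = $73,815.00
Remaining $44,250 at 30% = $13,275.00
Fee: $55,965.00 + $73,815.00 + $13,275.00 = $143,055.00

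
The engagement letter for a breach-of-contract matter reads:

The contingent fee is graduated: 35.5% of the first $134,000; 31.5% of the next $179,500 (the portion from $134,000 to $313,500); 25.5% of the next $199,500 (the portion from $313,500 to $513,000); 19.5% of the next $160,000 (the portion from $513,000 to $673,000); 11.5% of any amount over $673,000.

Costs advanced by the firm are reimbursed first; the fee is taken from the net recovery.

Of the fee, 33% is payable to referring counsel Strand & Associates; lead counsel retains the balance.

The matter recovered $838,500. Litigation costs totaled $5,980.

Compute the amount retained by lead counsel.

$137,034.97

Fee base (net of costs): $838,500 − $5,980 = $832,520
First $134,000 at 35.5% = $47,570.00
Next $179,500 at 31.5% = $56,542.50
Next $199,500 at 25.5% = $50,872.50
Next $160,000 at 19.5% = $31,200.00
Remaining $159,520 at 11.5% = $18,344.80
Fee: $47,570.00 + $56,542.50 + $50,872.50 + $31,200.00 + $18,344.80 = $204,529.80
Referral share: 33% of $204,529.80 = $67,494.83; lead counsel retains $204,529.80 − $67,494.83 = $137,034.97.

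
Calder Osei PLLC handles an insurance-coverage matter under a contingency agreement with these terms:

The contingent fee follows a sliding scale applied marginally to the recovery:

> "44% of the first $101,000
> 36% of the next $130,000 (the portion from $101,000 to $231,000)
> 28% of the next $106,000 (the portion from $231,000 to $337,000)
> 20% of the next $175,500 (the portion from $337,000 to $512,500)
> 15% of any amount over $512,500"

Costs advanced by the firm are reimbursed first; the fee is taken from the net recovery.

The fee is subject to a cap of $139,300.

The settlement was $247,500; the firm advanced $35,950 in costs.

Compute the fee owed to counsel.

Fee base (net of costs): $247,500 − $35,950 = $211,550
First $101,000 at 44% = $44,440.00
Remaining $110,550 at 36% = $39,798.00
Fee: $44,440.00 + $39,798.00 = $84,238.00
$84,238.00 is under the $139,300 cap.

$84,238.00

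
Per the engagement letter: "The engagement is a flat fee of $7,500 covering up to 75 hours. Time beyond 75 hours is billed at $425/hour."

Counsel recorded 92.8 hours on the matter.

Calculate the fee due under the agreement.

$15,065.00

Flat fee: $7,500.00
Excess hours: 92.8 − 75 = 17.8
Overrun: 17.8 × $425 = $7,565.00
Total: $7,500.00 + $7,565.00 = $15,065.00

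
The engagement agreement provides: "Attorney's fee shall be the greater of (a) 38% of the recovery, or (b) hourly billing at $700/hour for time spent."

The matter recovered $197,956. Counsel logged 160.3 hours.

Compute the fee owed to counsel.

$112,210.00

(a) 38% of $197,956 = $75,223.28
(b) 160.3 × $700 = $112,210.00
The greater is (b): $112,210.00.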